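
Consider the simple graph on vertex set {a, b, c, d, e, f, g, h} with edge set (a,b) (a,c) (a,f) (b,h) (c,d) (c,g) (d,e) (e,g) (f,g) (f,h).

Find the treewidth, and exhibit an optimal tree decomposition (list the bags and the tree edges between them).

Treewidth 2.
One such decomposition:
Bags: B1 = {b, f, h}  B2 = {a, b, f}  B3 = {a, f, g}  B4 = {a, c, g}  B5 = {c, e, g}  B6 = {c, d, e}
Tree: B1–B2, B2–B3, B3–B4, B4–B5, B5–B6

The largest bag has 3 vertices, giving width 2; this decomposition certifies tw(G) ≤ 2. Since h–b–a–f–h is a cycle in G, G is not acyclic. Forests are exactly the graphs of treewidth ≤ 1, so tw(G) ≥ 2. The upper and lower bounds meet at 2, so that is the treewidth.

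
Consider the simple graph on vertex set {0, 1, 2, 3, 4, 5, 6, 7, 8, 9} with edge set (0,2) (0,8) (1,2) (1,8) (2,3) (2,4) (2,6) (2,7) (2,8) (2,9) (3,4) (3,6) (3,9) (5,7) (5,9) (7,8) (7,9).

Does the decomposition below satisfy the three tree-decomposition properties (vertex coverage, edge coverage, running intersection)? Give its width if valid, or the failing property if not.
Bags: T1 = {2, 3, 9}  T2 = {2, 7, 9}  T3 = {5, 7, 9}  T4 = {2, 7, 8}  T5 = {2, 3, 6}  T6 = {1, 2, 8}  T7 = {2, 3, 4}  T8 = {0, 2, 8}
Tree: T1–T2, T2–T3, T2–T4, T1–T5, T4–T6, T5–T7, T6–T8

Every vertex of G appears in some bag (union = {0, 1, 2, 3, 4, 5, 6, 7, 8, 9}); every edge is covered by a bag; and for each vertex v the set of bags containing v is connected in the bag tree. The decomposition is therefore valid. The largest bag has 3 vertices, so the width is 2.

Yes; width 2.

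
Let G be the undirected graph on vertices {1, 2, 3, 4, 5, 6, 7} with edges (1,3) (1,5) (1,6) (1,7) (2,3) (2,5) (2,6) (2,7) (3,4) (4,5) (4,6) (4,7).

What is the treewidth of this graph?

A width-3 tree decomposition is:
Bags: B1 = {1, 2, 3, 4}  B2 = {1, 2, 4, 7}  B3 = {1, 2, 4, 5}  B4 = {1, 2, 4, 6}
Tree: B1–B2, B2–B3, B3–B4
Each bag holds 4 vertices, so the decomposition has width 3, which upper-bounds the treewidth. For the lower bound: the 4 vertex sets {3,4}, {1,7}, {2}, {5} are disjoint, each induces a connected subgraph, and every pair is joined by at least one edge of G. Contracting each set to a single vertex therefore yields K_{4} as a minor, and since treewidth is minor-monotone, tw(G) ≥ tw(K_{4}) = 3. Combining the bounds, tw(G) = 3.

3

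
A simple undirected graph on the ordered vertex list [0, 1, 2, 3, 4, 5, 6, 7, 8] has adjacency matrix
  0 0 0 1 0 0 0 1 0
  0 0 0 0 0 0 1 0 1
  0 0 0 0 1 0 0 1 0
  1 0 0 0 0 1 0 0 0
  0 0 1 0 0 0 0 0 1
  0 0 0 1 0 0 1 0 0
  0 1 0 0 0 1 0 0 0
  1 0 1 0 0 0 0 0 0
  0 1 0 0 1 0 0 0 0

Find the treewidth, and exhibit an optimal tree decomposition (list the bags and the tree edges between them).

Treewidth 2.
One such decomposition:
Bags: B1 = {0, 2, 7}  B2 = {0, 2, 3}  B3 = {2, 3, 5}  B4 = {2, 5, 6}  B5 = {1, 2, 6}  B6 = {1, 2, 8}  B7 = {2, 4, 8}
Tree: B1–B2, B2–B3, B3–B4, B4–B5, B5–B6, B6–B7

Every bag has size at most 3, so the width is 3 − 1 = 2 and tw(G) ≤ 2. The edges 2–7–0–3–5–6–1–8–4–2 form a cycle, so G is not a tree and its treewidth is at least 2. Hence tw(G) = 2 exactly.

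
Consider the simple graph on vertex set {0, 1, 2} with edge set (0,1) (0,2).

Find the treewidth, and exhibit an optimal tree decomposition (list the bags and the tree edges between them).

The largest bag has 2 vertices, giving width 1; this decomposition certifies tw(G) ≤ 1. G has an edge, so its treewidth is at least 1. The upper and lower bounds meet at 1, so that is the treewidth.

Treewidth 1.
One optimal decomposition is:
Bags: B1 = {0, 1}  B2 = {0, 2}
Tree: B1–B2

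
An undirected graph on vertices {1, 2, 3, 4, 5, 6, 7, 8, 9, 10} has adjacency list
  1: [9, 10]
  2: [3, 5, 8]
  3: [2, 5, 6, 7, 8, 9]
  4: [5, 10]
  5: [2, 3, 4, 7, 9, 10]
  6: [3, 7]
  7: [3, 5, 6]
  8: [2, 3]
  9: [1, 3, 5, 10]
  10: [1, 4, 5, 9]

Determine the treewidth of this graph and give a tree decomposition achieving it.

The largest bag has 3 vertices, giving width 2; this decomposition certifies tw(G) ≤ 2. For the lower bound, the 3 vertices {1, 9, 10} are pairwise adjacent, and any tree decomposition puts a clique entirely inside one bag — forcing width ≥ 2. Combining the bounds, tw(G) = 2.

Treewidth 2.
One optimal decomposition is:
Bags: B1 = {1, 9, 10}  B2 = {5, 9, 10}  B3 = {3, 5, 9}  B4 = {4, 5, 10}  B5 = {2, 3, 5}  B6 = {3, 5, 7}  B7 = {2, 3, 8}  B8 = {3, 6, 7}
Tree: B1–B2, B2–B3, B2–B4, B3–B5, B3–B6, B5–B7, B6–B8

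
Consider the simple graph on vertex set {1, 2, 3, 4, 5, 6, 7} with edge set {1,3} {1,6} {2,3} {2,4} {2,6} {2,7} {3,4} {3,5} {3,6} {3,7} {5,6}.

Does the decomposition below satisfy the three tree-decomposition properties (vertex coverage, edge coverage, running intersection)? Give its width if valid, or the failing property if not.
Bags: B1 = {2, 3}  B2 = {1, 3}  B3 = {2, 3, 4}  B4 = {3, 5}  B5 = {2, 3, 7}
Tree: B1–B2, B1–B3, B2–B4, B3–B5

No — vertex 6 appears in no bag.

A tree decomposition must satisfy three properties: every vertex lies in some bag; for every edge, both endpoints lie together in some bag; and for every vertex, the bags containing it form a connected subtree. Here vertex 6 appears in no bag, so the decomposition is invalid.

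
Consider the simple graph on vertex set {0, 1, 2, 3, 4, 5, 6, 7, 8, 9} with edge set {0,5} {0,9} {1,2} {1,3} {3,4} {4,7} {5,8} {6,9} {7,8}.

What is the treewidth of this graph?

1

A width-1 tree decomposition is:
Bags: B1 = {6, 9}  B2 = {0, 9}  B3 = {0, 5}  B4 = {5, 8}  B5 = {7, 8}  B6 = {4, 7}  B7 = {3, 4}  B8 = {1, 3}  B9 = {1, 2}
Tree: B1–B2, B2–B3, B3–B4, B4–B5, B5–B6, B6–B7, B7–B8, B8–B9
Every bag has size at most 2, so the width is 2 − 1 = 1 and tw(G) ≤ 1. Any graph with an edge has treewidth ≥ 1, and G has the edge 6–9. Therefore the treewidth is 1.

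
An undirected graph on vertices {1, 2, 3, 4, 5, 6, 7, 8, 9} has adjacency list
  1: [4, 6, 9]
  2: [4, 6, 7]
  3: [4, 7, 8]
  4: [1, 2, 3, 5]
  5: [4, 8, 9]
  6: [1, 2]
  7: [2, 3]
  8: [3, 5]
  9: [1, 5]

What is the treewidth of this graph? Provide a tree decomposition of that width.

Every bag has size at most 4, so the width is 4 − 1 = 3 and tw(G) ≤ 3. For the lower bound: the 4 vertex sets {3,7,8}, {5}, {4}, {1,2,6,9} are disjoint, each induces a connected subgraph, and every pair is joined by at least one edge of G. Contracting each set to a single vertex therefore yields K_{4} as a minor, and since treewidth is minor-monotone, tw(G) ≥ tw(K_{4}) = 3. Hence tw(G) = 3 exactly.

Treewidth 3.
Bags: B1 = {3, 5, 7, 8}  B2 = {3, 4, 5, 7}  B3 = {2, 4, 5, 7}  B4 = {2, 4, 5, 9}  B5 = {1, 2, 4, 9}  B6 = {1, 2, 6, 9}
Tree: B1–B2, B2–B3, B3–B4, B4–B5, B5–B6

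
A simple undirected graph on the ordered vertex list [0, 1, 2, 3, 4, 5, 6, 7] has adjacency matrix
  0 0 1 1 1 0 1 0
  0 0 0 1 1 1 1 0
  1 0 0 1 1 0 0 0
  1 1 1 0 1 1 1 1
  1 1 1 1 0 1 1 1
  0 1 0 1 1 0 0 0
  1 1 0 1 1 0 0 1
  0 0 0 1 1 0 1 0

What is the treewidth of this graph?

3

A width-3 tree decomposition is:
Bags: B1 = {3, 4, 6, 7}  B2 = {0, 3, 4, 6}  B3 = {0, 2, 3, 4}  B4 = {1, 3, 4, 6}  B5 = {1, 3, 4, 5}
Tree: B1–B2, B2–B3, B2–B4, B4–B5
Every bag has size at most 4, so the width is 4 − 1 = 3 and tw(G) ≤ 3. Conversely, {0, 2, 3, 4} is a clique of size 4, and the vertices of any clique must share a bag in every tree decomposition; so some bag has ≥ 4 vertices and tw(G) ≥ 3. The upper and lower bounds meet at 3, so that is the treewidth.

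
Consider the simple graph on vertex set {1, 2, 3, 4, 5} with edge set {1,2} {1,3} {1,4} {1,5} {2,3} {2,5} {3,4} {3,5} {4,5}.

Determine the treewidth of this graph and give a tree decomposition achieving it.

Each bag holds 4 vertices, so the decomposition has width 3, which upper-bounds the treewidth. On the other hand G contains the 4-clique {1, 2, 3, 5}. A clique must lie in a single bag of any decomposition, so no decomposition can have width below 3. Therefore the treewidth is 3.

Treewidth 3.
One optimal decomposition is:
Bags: B1 = {1, 3, 4, 5}  B2 = {1, 2, 3, 5}
Tree: B1–B2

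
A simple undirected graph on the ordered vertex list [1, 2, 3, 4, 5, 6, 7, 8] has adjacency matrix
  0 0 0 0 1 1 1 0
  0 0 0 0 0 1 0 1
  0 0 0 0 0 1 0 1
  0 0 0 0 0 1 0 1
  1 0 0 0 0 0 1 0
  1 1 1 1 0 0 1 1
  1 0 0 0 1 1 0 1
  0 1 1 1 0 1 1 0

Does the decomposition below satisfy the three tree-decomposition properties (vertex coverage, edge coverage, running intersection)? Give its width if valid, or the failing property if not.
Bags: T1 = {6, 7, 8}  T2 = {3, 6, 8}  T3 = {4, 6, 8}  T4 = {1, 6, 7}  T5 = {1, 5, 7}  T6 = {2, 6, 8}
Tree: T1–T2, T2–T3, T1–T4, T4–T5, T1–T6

Yes; width 2.

Vertex coverage: the bags together contain {1, 2, 3, 4, 5, 6, 7, 8}, the full vertex set. Edge coverage: each edge of G has both endpoints in at least one bag. Running intersection: for every vertex, the bags containing it form a connected subtree. All three properties hold, so this is a valid tree decomposition of width max|bag| − 1 = 2, and hence tw(G) ≤ 2.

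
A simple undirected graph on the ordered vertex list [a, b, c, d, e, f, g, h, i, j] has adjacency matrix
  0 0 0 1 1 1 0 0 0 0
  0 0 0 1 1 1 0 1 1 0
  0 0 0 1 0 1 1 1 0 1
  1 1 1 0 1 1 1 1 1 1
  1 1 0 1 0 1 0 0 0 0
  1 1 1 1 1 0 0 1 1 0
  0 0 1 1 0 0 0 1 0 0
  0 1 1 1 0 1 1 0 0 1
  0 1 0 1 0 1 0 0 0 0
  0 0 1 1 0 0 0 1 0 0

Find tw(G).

A width-3 tree decomposition is:
Bags: B1 = {c, d, f, h}  B2 = {c, d, h, j}  B3 = {b, d, f, h}  B4 = {b, d, e, f}  B5 = {a, d, e, f}  B6 = {c, d, g, h}  B7 = {b, d, f, i}
Tree: B1–B2, B1–B3, B3–B4, B4–B5, B2–B6, B4–B7
Each bag holds 4 vertices, so the decomposition has width 3, which upper-bounds the treewidth. Conversely, {c, d, g, h} is a clique of size 4, and the vertices of any clique must share a bag in every tree decomposition; so some bag has ≥ 4 vertices and tw(G) ≥ 3. Therefore the treewidth is 3.

3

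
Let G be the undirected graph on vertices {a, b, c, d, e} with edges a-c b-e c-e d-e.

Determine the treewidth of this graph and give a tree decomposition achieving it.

Treewidth 1.
One such decomposition:
Bags: B1 = {b, e}  B2 = {d, e}  B3 = {c, e}  B4 = {a, c}
Tree: B1–B2, B1–B3, B3–B4

The largest bag has 2 vertices, giving width 1; this decomposition certifies tw(G) ≤ 1. G has an edge, so its treewidth is at least 1. Therefore the treewidth is 1.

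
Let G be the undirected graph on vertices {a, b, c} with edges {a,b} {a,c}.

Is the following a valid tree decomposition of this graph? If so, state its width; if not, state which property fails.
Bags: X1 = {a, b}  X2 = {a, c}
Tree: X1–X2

Every vertex of G appears in some bag (union = {a, b, c}); every edge is covered by a bag; and for each vertex v the set of bags containing v is connected in the bag tree. The decomposition is therefore valid. The largest bag has 2 vertices, so the width is 1.

Yes; width 1.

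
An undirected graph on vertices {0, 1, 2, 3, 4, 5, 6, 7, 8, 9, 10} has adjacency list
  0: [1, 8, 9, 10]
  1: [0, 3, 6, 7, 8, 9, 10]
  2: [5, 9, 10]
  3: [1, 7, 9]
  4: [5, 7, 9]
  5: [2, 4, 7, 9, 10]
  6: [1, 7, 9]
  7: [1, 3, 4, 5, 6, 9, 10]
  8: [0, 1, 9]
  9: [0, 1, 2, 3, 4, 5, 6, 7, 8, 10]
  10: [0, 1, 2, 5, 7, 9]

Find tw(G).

3

A width-3 tree decomposition is:
Bags: B1 = {1, 3, 7, 9}  B2 = {1, 7, 9, 10}  B3 = {5, 7, 9, 10}  B4 = {1, 6, 7, 9}  B5 = {0, 1, 9, 10}  B6 = {4, 5, 7, 9}  B7 = {0, 1, 8, 9}  B8 = {2, 5, 9, 10}
Tree: B1–B2, B2–B3, B2–B4, B2–B5, B3–B6, B5–B7, B3–B8
The largest bag has 4 vertices, giving width 3; this decomposition certifies tw(G) ≤ 3. On the other hand G contains the 4-clique {0, 1, 8, 9}. A clique must lie in a single bag of any decomposition, so no decomposition can have width below 3. The upper and lower bounds meet at 3, so that is the treewidth.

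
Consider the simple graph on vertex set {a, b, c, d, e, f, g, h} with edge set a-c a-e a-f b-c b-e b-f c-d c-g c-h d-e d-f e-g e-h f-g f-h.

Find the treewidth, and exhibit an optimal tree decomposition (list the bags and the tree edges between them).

Every bag has size at most 4, so the width is 4 − 1 = 3 and tw(G) ≤ 3. For the lower bound: the 4 vertex sets {a,f}, {b,c}, {e}, {h} are disjoint, each induces a connected subgraph, and every pair is joined by at least one edge of G. Contracting each set to a single vertex therefore yields K_{4} as a minor, and since treewidth is minor-monotone, tw(G) ≥ tw(K_{4}) = 3. Hence tw(G) = 3 exactly.

Treewidth 3.
One optimal decomposition is:
Bags: B1 = {a, c, e, f}  B2 = {b, c, e, f}  B3 = {c, e, f, h}  B4 = {c, d, e, f}  B5 = {c, e, f, g}
Tree: B1–B2, B2–B3, B3–B4, B4–B5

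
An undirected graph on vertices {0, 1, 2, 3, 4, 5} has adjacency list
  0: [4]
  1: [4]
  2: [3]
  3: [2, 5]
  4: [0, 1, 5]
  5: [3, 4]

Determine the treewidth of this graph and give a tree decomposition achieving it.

Every bag has size at most 2, so the width is 2 − 1 = 1 and tw(G) ≤ 1. Any graph with an edge has treewidth ≥ 1, and G has the edge 5–3. Therefore the treewidth is 1.

Treewidth 1.
One optimal decomposition is:
Bags: B1 = {3, 5}  B2 = {2, 3}  B3 = {4, 5}  B4 = {1, 4}  B5 = {0, 4}
Tree: B1–B2, B1–B3, B3–B4, B4–B5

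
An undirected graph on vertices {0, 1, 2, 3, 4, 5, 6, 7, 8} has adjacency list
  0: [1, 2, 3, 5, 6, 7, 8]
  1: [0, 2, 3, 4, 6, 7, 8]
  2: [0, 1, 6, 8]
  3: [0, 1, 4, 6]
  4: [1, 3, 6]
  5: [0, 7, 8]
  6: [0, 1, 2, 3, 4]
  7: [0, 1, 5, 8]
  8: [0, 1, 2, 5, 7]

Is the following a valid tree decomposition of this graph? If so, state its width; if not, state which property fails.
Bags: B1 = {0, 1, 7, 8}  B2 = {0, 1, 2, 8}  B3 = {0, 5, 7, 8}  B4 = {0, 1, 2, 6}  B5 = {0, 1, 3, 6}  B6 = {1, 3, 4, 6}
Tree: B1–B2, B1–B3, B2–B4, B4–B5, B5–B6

Checking the three conditions: (i) the bags cover all of {0, 1, 2, 3, 4, 5, 6, 7, 8}; (ii) for each edge, some bag contains both endpoints; (iii) the bags containing any fixed vertex form a subtree. All hold, so the decomposition is valid with width 4 − 1 = 3.

Yes; width 3.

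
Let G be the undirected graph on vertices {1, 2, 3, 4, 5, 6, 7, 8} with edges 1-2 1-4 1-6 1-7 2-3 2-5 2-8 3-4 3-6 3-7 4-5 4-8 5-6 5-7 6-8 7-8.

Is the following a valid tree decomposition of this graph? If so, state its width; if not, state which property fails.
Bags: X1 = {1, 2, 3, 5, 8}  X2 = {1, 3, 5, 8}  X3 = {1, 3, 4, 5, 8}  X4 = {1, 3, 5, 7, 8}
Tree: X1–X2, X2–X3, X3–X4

A tree decomposition must satisfy three properties: every vertex lies in some bag; for every edge, both endpoints lie together in some bag; and for every vertex, the bags containing it form a connected subtree. Here vertex 6 appears in no bag, so the decomposition is invalid.

No — vertex 6 appears in no bag.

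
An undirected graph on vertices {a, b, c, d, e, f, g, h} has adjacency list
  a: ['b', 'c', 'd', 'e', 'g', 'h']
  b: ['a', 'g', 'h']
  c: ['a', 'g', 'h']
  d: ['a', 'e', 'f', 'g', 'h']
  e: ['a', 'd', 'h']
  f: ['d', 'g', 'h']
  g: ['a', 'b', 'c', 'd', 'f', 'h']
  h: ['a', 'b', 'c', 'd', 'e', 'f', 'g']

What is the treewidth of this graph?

A width-3 tree decomposition is:
Bags: B1 = {a, d, g, h}  B2 = {a, b, g, h}  B3 = {a, c, g, h}  B4 = {a, d, e, h}  B5 = {d, f, g, h}
Tree: B1–B2, B1–B3, B1–B4, B1–B5
Each bag holds 4 vertices, so the decomposition has width 3, which upper-bounds the treewidth. On the other hand G contains the 4-clique {a, d, g, h}. A clique must lie in a single bag of any decomposition, so no decomposition can have width below 3. Therefore the treewidth is 3.

3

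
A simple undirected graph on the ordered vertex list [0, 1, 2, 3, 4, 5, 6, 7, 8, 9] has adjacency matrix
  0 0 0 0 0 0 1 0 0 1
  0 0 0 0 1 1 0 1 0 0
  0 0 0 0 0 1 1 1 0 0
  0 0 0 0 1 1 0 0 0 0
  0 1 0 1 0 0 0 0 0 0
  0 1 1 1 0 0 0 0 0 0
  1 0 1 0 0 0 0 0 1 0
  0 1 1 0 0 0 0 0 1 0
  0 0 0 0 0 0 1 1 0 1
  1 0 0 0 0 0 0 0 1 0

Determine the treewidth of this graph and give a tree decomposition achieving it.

Treewidth 2.
Bags: B1 = {1, 3, 4}  B2 = {1, 3, 5}  B3 = {1, 5, 7}  B4 = {2, 5, 7}  B5 = {2, 7, 8}  B6 = {2, 6, 8}  B7 = {6, 8, 9}  B8 = {0, 6, 9}
Tree: B1–B2, B2–B3, B3–B4, B4–B5, B5–B6, B6–B7, B7–B8

Every bag has size at most 3, so the width is 3 − 1 = 2 and tw(G) ≤ 2. For the lower bound, G contains the cycle 4–3–5–1–4, so G is not a forest; only forests have treewidth ≤ 1, hence tw(G) ≥ 2. The upper and lower bounds meet at 2, so that is the treewidth.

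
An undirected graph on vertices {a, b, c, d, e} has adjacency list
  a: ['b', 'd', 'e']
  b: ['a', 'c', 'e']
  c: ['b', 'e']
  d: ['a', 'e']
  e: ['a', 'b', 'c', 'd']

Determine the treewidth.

2

A width-2 tree decomposition is:
Bags: B1 = {a, d, e}  B2 = {a, b, e}  B3 = {b, c, e}
Tree: B1–B2, B2–B3
Each bag holds 3 vertices, so the decomposition has width 2, which upper-bounds the treewidth. Conversely, {b, c, e} is a clique of size 3, and the vertices of any clique must share a bag in every tree decomposition; so some bag has ≥ 3 vertices and tw(G) ≥ 2. Therefore the treewidth is 2.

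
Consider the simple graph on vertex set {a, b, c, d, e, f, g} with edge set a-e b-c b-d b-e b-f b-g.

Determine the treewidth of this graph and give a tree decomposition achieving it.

Each bag holds 2 vertices, so the decomposition has width 1, which upper-bounds the treewidth. Since G has at least one edge (e.g. f–b), it is not an edgeless graph, so tw(G) ≥ 1. Hence tw(G) = 1 exactly.

Treewidth 1.
One such decomposition:
Bags: B1 = {b, f}  B2 = {b, c}  B3 = {b, d}  B4 = {b, g}  B5 = {b, e}  B6 = {a, e}
Tree: B1–B2, B1–B3, B1–B4, B2–B5, B5–B6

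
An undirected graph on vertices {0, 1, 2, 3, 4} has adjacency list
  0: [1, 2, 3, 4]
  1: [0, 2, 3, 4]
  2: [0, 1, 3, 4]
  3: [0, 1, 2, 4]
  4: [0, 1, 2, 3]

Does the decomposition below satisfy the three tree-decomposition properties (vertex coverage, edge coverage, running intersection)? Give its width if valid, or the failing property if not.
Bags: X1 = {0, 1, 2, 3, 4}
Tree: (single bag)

Yes; width 4.

Checking the three conditions: (i) the bags cover all of {0, 1, 2, 3, 4}; (ii) for each edge, some bag contains both endpoints; (iii) the bags containing any fixed vertex form a subtree. All hold, so the decomposition is valid with width 5 − 1 = 4.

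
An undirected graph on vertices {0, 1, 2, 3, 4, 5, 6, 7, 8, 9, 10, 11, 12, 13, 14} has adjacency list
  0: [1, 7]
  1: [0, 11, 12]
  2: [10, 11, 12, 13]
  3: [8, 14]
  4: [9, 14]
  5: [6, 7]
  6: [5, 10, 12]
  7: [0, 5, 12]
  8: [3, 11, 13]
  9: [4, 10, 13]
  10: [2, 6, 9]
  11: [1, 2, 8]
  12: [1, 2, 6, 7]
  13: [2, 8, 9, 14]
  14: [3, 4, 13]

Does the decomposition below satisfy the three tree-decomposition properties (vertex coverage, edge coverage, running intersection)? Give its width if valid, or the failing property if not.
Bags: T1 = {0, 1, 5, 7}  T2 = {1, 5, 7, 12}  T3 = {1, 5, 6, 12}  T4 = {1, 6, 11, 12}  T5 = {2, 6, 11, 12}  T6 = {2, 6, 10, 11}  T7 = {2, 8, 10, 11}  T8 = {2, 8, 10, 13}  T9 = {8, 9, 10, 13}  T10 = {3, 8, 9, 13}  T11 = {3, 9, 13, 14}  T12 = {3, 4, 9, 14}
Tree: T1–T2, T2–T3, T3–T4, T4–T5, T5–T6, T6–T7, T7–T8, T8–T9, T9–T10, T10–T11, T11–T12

Checking the three conditions: (i) the bags cover all of {0, 1, 2, 3, 4, 5, 6, 7, 8, 9, 10, 11, 12, 13, 14}; (ii) for each edge, some bag contains both endpoints; (iii) the bags containing any fixed vertex form a subtree. All hold, so the decomposition is valid with width 4 − 1 = 3.

Yes; width 3.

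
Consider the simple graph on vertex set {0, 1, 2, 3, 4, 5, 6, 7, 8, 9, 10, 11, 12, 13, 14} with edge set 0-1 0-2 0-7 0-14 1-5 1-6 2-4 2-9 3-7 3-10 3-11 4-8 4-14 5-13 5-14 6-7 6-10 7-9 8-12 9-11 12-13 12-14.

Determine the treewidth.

3

A width-3 tree decomposition is:
Bags: B1 = {5, 8, 12, 13}  B2 = {5, 8, 12, 14}  B3 = {4, 5, 8, 14}  B4 = {1, 4, 5, 14}  B5 = {0, 1, 4, 14}  B6 = {0, 1, 2, 4}  B7 = {0, 1, 2, 6}  B8 = {0, 2, 6, 7}  B9 = {2, 6, 7, 9}  B10 = {6, 7, 9, 10}  B11 = {3, 7, 9, 10}  B12 = {3, 9, 10, 11}
Tree: B1–B2, B2–B3, B3–B4, B4–B5, B5–B6, B6–B7, B7–B8, B8–B9, B9–B10, B10–B11, B11–B12
The largest bag has 4 vertices, giving width 3; this decomposition certifies tw(G) ≤ 3. For the lower bound: the 4 vertex sets {8,12,13}, {5}, {14}, {0,1,2,4} are disjoint, each induces a connected subgraph, and every pair is joined by at least one edge of G. Contracting each set to a single vertex therefore yields K_{4} as a minor, and since treewidth is minor-monotone, tw(G) ≥ tw(K_{4}) = 3. Hence tw(G) = 3 exactly.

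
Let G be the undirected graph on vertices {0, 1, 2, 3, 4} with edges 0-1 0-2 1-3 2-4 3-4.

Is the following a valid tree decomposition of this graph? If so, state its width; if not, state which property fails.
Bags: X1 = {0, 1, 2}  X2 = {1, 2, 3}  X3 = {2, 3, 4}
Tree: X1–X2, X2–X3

Checking the three conditions: (i) the bags cover all of {0, 1, 2, 3, 4}; (ii) for each edge, some bag contains both endpoints; (iii) the bags containing any fixed vertex form a subtree. All hold, so the decomposition is valid with width 3 − 1 = 2.

Yes; width 2.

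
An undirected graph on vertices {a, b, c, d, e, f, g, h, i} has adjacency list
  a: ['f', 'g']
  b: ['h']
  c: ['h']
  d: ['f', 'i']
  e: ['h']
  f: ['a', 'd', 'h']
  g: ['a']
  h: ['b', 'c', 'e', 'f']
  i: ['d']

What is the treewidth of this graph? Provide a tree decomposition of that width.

The largest bag has 2 vertices, giving width 1; this decomposition certifies tw(G) ≤ 1. Since G has at least one edge (e.g. h–f), it is not an edgeless graph, so tw(G) ≥ 1. The upper and lower bounds meet at 1, so that is the treewidth.

Treewidth 1.
One optimal decomposition is:
Bags: B1 = {f, h}  B2 = {e, h}  B3 = {d, f}  B4 = {a, f}  B5 = {d, i}  B6 = {c, h}  B7 = {a, g}  B8 = {b, h}
Tree: B1–B2, B1–B3, B3–B4, B3–B5, B1–B6, B4–B7, B2–B8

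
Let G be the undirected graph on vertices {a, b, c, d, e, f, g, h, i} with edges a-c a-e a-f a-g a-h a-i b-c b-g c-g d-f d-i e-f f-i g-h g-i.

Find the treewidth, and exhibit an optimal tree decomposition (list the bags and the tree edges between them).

Treewidth 2.
One optimal decomposition is:
Bags: B1 = {a, f, i}  B2 = {a, g, i}  B3 = {d, f, i}  B4 = {a, e, f}  B5 = {a, c, g}  B6 = {a, g, h}  B7 = {b, c, g}
Tree: B1–B2, B1–B3, B1–B4, B2–B5, B2–B6, B5–B7

The largest bag has 3 vertices, giving width 2; this decomposition certifies tw(G) ≤ 2. For the lower bound, the 3 vertices {d, f, i} are pairwise adjacent, and any tree decomposition puts a clique entirely inside one bag — forcing width ≥ 2. The upper and lower bounds meet at 2, so that is the treewidth.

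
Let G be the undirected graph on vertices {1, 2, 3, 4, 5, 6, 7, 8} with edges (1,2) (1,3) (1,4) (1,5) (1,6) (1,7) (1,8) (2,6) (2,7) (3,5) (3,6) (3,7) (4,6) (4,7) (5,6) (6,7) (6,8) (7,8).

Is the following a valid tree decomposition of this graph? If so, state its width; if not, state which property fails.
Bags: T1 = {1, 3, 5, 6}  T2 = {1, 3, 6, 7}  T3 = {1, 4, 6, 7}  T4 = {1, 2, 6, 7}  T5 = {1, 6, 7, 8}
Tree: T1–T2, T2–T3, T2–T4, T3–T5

Yes; width 3.

Checking the three conditions: (i) the bags cover all of {1, 2, 3, 4, 5, 6, 7, 8}; (ii) for each edge, some bag contains both endpoints; (iii) the bags containing any fixed vertex form a subtree. All hold, so the decomposition is valid with width 4 − 1 = 3.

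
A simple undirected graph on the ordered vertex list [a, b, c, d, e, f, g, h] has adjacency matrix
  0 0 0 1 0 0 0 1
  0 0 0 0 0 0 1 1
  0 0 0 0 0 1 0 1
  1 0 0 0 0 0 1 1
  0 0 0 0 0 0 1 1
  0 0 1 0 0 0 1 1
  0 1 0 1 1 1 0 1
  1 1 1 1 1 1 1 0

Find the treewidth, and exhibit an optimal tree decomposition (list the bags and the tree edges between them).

Treewidth 2.
Bags: B1 = {a, d, h}  B2 = {d, g, h}  B3 = {f, g, h}  B4 = {e, g, h}  B5 = {c, f, h}  B6 = {b, g, h}
Tree: B1–B2, B2–B3, B2–B4, B3–B5, B4–B6

Each bag holds 3 vertices, so the decomposition has width 2, which upper-bounds the treewidth. For the lower bound, the 3 vertices {d, g, h} are pairwise adjacent, and any tree decomposition puts a clique entirely inside one bag — forcing width ≥ 2. Combining the bounds, tw(G) = 2.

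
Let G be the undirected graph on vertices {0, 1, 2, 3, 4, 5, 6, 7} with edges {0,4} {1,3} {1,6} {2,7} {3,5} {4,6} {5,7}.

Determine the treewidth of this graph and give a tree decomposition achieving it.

Every bag has size at most 2, so the width is 2 − 1 = 1 and tw(G) ≤ 1. Since G has at least one edge (e.g. 0–4), it is not an edgeless graph, so tw(G) ≥ 1. Hence tw(G) = 1 exactly.

Treewidth 1.
One such decomposition:
Bags: B1 = {0, 4}  B2 = {4, 6}  B3 = {1, 6}  B4 = {1, 3}  B5 = {3, 5}  B6 = {5, 7}  B7 = {2, 7}
Tree: B1–B2, B2–B3, B3–B4, B4–B5, B5–B6, B6–B7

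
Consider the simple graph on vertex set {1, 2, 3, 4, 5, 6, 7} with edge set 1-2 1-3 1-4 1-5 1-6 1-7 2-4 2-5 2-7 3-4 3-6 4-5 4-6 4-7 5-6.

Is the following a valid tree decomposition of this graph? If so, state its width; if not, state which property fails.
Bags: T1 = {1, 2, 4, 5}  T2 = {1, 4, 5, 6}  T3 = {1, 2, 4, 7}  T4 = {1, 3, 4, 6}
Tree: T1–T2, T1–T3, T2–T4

Every vertex of G appears in some bag (union = {1, 2, 3, 4, 5, 6, 7}); every edge is covered by a bag; and for each vertex v the set of bags containing v is connected in the bag tree. The decomposition is therefore valid. The largest bag has 4 vertices, so the width is 3.

Yes; width 3.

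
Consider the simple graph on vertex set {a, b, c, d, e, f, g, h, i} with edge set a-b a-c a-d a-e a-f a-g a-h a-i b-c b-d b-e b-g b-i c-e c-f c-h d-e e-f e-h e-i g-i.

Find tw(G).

3

A width-3 tree decomposition is:
Bags: B1 = {a, b, c, e}  B2 = {a, b, e, i}  B3 = {a, b, g, i}  B4 = {a, c, e, f}  B5 = {a, c, e, h}  B6 = {a, b, d, e}
Tree: B1–B2, B2–B3, B1–B4, B4–B5, B2–B6
Every bag has size at most 4, so the width is 4 − 1 = 3 and tw(G) ≤ 3. For the lower bound, the 4 vertices {a, b, g, i} are pairwise adjacent, and any tree decomposition puts a clique entirely inside one bag — forcing width ≥ 3. The upper and lower bounds meet at 3, so that is the treewidth.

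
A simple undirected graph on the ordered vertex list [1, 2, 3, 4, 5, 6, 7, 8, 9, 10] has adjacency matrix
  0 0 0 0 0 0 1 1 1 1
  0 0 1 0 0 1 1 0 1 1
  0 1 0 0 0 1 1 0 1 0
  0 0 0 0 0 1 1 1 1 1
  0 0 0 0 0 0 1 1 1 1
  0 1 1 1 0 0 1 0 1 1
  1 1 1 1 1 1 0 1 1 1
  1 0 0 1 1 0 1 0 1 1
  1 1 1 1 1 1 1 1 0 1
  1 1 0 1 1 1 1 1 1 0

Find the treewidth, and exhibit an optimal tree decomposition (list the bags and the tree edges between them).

Treewidth 4.
Bags: B1 = {5, 7, 8, 9, 10}  B2 = {1, 7, 8, 9, 10}  B3 = {4, 7, 8, 9, 10}  B4 = {4, 6, 7, 9, 10}  B5 = {2, 6, 7, 9, 10}  B6 = {2, 3, 6, 7, 9}
Tree: B1–B2, B2–B3, B3–B4, B4–B5, B5–B6

The largest bag has 5 vertices, giving width 4; this decomposition certifies tw(G) ≤ 4. Conversely, {1, 7, 8, 9, 10} is a clique of size 5, and the vertices of any clique must share a bag in every tree decomposition; so some bag has ≥ 5 vertices and tw(G) ≥ 4. Combining the bounds, tw(G) = 4.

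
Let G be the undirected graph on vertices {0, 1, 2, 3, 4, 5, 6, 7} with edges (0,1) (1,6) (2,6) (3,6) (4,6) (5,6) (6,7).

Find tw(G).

1

A width-1 tree decomposition is:
Bags: B1 = {1, 6}  B2 = {3, 6}  B3 = {5, 6}  B4 = {2, 6}  B5 = {6, 7}  B6 = {0, 1}  B7 = {4, 6}
Tree: B1–B2, B2–B3, B3–B4, B3–B5, B1–B6, B2–B7
The largest bag has 2 vertices, giving width 1; this decomposition certifies tw(G) ≤ 1. Since G has at least one edge (e.g. 6–1), it is not an edgeless graph, so tw(G) ≥ 1. Therefore the treewidth is 1.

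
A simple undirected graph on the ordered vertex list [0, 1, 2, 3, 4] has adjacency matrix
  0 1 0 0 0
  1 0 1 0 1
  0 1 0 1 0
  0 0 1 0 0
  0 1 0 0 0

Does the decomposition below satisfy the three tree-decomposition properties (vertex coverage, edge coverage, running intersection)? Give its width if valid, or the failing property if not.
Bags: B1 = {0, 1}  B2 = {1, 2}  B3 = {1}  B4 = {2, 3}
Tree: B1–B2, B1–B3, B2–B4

No — vertex 4 appears in no bag.

A tree decomposition must satisfy three properties: every vertex lies in some bag; for every edge, both endpoints lie together in some bag; and for every vertex, the bags containing it form a connected subtree. Here vertex 4 appears in no bag, so the decomposition is invalid.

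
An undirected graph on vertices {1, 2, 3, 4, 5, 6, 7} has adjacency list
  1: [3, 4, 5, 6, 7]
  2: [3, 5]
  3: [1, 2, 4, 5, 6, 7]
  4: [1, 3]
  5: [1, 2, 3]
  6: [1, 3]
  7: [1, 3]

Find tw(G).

2

A width-2 tree decomposition is:
Bags: B1 = {2, 3, 5}  B2 = {1, 3, 5}  B3 = {1, 3, 6}  B4 = {1, 3, 4}  B5 = {1, 3, 7}
Tree: B1–B2, B2–B3, B3–B4, B3–B5
Each bag holds 3 vertices, so the decomposition has width 2, which upper-bounds the treewidth. On the other hand G contains the 3-clique {1, 3, 4}. A clique must lie in a single bag of any decomposition, so no decomposition can have width below 2. Combining the bounds, tw(G) = 2.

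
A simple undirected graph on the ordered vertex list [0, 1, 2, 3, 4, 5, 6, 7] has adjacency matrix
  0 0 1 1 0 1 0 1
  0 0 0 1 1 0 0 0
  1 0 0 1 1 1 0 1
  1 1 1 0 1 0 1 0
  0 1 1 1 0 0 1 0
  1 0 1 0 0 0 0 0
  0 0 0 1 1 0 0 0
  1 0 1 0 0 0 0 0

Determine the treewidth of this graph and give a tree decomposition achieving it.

Each bag holds 3 vertices, so the decomposition has width 2, which upper-bounds the treewidth. For the lower bound, the 3 vertices {1, 3, 4} are pairwise adjacent, and any tree decomposition puts a clique entirely inside one bag — forcing width ≥ 2. Combining the bounds, tw(G) = 2.

Treewidth 2.
Bags: B1 = {0, 2, 3}  B2 = {2, 3, 4}  B3 = {0, 2, 5}  B4 = {0, 2, 7}  B5 = {1, 3, 4}  B6 = {3, 4, 6}
Tree: B1–B2, B1–B3, B1–B4, B2–B5, B2–B6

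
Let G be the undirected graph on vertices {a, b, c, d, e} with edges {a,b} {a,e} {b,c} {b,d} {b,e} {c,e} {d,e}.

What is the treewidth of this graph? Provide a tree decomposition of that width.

Every bag has size at most 3, so the width is 3 − 1 = 2 and tw(G) ≤ 2. Conversely, {b, d, e} is a clique of size 3, and the vertices of any clique must share a bag in every tree decomposition; so some bag has ≥ 3 vertices and tw(G) ≥ 2. Hence tw(G) = 2 exactly.

Treewidth 2.
One optimal decomposition is:
Bags: B1 = {b, c, e}  B2 = {b, d, e}  B3 = {a, b, e}
Tree: B1–B2, B1–B3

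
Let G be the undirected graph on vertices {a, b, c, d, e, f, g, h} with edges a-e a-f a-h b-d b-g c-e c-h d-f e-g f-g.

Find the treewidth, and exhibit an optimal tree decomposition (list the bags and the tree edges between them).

Treewidth 2.
Bags: B1 = {b, d, f}  B2 = {b, f, g}  B3 = {a, f, g}  B4 = {a, e, g}  B5 = {a, e, h}  B6 = {c, e, h}
Tree: B1–B2, B2–B3, B3–B4, B4–B5, B5–B6

Every bag has size at most 3, so the width is 3 − 1 = 2 and tw(G) ≤ 2. Since d–b–g–f–d is a cycle in G, G is not acyclic. Forests are exactly the graphs of treewidth ≤ 1, so tw(G) ≥ 2. Combining the bounds, tw(G) = 2.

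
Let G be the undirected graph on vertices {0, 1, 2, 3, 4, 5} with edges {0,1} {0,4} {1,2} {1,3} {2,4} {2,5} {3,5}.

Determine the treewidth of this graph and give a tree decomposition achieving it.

Treewidth 2.
Bags: B1 = {0, 2, 4}  B2 = {0, 1, 2}  B3 = {1, 2, 5}  B4 = {1, 3, 5}
Tree: B1–B2, B2–B3, B3–B4

Every bag has size at most 3, so the width is 3 − 1 = 2 and tw(G) ≤ 2. For the lower bound, G contains the cycle 4–0–1–2–4, so G is not a forest; only forests have treewidth ≤ 1, hence tw(G) ≥ 2. Therefore the treewidth is 2.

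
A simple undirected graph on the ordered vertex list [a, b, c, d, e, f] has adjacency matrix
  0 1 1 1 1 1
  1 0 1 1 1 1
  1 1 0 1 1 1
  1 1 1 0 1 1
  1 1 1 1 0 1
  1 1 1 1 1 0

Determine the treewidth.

A width-5 tree decomposition is:
Bags: B1 = {a, b, c, d, e, f}
Tree: (single bag)
With just one bag of size 6, the width is 6 − 1 = 5, so tw(G) ≤ 5. Conversely, {a, b, c, d, e, f} is a clique of size 6, and the vertices of any clique must share a bag in every tree decomposition; so some bag has ≥ 6 vertices and tw(G) ≥ 5. Therefore the treewidth is 5.

5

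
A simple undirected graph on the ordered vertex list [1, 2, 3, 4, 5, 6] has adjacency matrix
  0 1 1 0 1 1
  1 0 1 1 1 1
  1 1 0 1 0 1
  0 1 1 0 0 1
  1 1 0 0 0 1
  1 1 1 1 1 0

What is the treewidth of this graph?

3

A width-3 tree decomposition is:
Bags: B1 = {1, 2, 3, 6}  B2 = {1, 2, 5, 6}  B3 = {2, 3, 4, 6}
Tree: B1–B2, B1–B3
The largest bag has 4 vertices, giving width 3; this decomposition certifies tw(G) ≤ 3. Conversely, {1, 2, 3, 6} is a clique of size 4, and the vertices of any clique must share a bag in every tree decomposition; so some bag has ≥ 4 vertices and tw(G) ≥ 3. Combining the bounds, tw(G) = 3.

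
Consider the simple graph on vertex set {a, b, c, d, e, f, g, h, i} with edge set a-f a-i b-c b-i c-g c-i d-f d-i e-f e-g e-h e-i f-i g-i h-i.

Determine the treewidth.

A width-2 tree decomposition is:
Bags: B1 = {a, f, i}  B2 = {e, f, i}  B3 = {e, h, i}  B4 = {d, f, i}  B5 = {e, g, i}  B6 = {c, g, i}  B7 = {b, c, i}
Tree: B1–B2, B2–B3, B2–B4, B2–B5, B5–B6, B6–B7
The largest bag has 3 vertices, giving width 2; this decomposition certifies tw(G) ≤ 2. On the other hand G contains the 3-clique {d, f, i}. A clique must lie in a single bag of any decomposition, so no decomposition can have width below 2. Therefore the treewidth is 2.

2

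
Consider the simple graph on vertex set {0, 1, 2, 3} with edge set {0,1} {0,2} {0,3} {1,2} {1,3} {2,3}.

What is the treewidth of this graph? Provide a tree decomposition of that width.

Treewidth 3.
One optimal decomposition is:
Bags: B1 = {0, 1, 2, 3}
Tree: (single bag)

With just one bag of size 4, the width is 4 − 1 = 3, so tw(G) ≤ 3. For the lower bound, the 4 vertices {0, 1, 2, 3} are pairwise adjacent, and any tree decomposition puts a clique entirely inside one bag — forcing width ≥ 3. Combining the bounds, tw(G) = 3.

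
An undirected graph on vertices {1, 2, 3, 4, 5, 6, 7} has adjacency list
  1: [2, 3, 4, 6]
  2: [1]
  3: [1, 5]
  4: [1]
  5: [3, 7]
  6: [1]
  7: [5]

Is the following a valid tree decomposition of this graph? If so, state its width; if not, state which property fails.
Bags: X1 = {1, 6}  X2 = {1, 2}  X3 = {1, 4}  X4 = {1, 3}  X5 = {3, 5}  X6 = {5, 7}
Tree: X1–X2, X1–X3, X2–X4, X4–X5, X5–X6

Yes; width 1.

Checking the three conditions: (i) the bags cover all of {1, 2, 3, 4, 5, 6, 7}; (ii) for each edge, some bag contains both endpoints; (iii) the bags containing any fixed vertex form a subtree. All hold, so the decomposition is valid with width 2 − 1 = 1.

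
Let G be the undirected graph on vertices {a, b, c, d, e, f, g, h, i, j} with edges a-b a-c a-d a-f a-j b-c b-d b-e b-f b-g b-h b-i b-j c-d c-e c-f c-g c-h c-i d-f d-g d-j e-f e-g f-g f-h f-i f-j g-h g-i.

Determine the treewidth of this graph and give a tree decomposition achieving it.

Treewidth 4.
One such decomposition:
Bags: B1 = {a, b, c, d, f}  B2 = {b, c, d, f, g}  B3 = {b, c, f, g, i}  B4 = {b, c, e, f, g}  B5 = {a, b, d, f, j}  B6 = {b, c, f, g, h}
Tree: B1–B2, B2–B3, B3–B4, B1–B5, B4–B6

Every bag has size at most 5, so the width is 5 − 1 = 4 and tw(G) ≤ 4. For the lower bound, the 5 vertices {a, b, d, f, j} are pairwise adjacent, and any tree decomposition puts a clique entirely inside one bag — forcing width ≥ 4. The upper and lower bounds meet at 4, so that is the treewidth.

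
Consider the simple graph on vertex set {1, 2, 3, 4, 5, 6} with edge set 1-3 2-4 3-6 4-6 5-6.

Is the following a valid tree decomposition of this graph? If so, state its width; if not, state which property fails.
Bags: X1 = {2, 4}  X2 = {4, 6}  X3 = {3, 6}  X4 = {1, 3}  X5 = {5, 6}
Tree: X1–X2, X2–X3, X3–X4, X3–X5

Yes; width 1.

Every vertex of G appears in some bag (union = {1, 2, 3, 4, 5, 6}); every edge is covered by a bag; and for each vertex v the set of bags containing v is connected in the bag tree. The decomposition is therefore valid. The largest bag has 2 vertices, so the width is 1.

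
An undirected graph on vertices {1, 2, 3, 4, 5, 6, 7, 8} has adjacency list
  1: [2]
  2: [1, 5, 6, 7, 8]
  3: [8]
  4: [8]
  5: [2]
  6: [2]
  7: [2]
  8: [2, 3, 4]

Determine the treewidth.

1

A width-1 tree decomposition is:
Bags: B1 = {2, 6}  B2 = {2, 7}  B3 = {2, 8}  B4 = {4, 8}  B5 = {2, 5}  B6 = {1, 2}  B7 = {3, 8}
Tree: B1–B2, B2–B3, B3–B4, B1–B5, B3–B6, B3–B7
Every bag has size at most 2, so the width is 2 − 1 = 1 and tw(G) ≤ 1. Any graph with an edge has treewidth ≥ 1, and G has the edge 6–2. Hence tw(G) = 1 exactly.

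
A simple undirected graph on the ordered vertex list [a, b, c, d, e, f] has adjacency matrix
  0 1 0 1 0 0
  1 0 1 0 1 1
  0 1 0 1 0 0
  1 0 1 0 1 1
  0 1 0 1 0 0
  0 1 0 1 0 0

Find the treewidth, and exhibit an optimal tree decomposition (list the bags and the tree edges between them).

Treewidth 2.
One such decomposition:
Bags: B1 = {b, d, e}  B2 = {b, d, f}  B3 = {a, b, d}  B4 = {b, c, d}
Tree: B1–B2, B2–B3, B3–B4

Each bag holds 3 vertices, so the decomposition has width 2, which upper-bounds the treewidth. The edges d–e–b–f–d form a cycle, so G is not a tree and its treewidth is at least 2. Hence tw(G) = 2 exactly.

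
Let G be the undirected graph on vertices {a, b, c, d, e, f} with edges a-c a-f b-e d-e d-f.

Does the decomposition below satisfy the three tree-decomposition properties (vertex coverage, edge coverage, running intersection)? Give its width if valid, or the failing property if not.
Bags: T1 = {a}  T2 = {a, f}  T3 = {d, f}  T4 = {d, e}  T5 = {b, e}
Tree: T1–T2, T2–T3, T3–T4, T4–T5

No — vertex c appears in no bag.

A tree decomposition must satisfy three properties: every vertex lies in some bag; for every edge, both endpoints lie together in some bag; and for every vertex, the bags containing it form a connected subtree. Here vertex c appears in no bag, so the decomposition is invalid.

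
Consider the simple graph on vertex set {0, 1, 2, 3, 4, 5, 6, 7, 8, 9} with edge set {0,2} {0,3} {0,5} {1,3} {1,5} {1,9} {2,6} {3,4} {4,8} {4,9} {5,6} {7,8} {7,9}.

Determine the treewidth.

2

A width-2 tree decomposition is:
Bags: B1 = {7, 8, 9}  B2 = {4, 8, 9}  B3 = {1, 4, 9}  B4 = {1, 3, 4}  B5 = {1, 3, 5}  B6 = {0, 3, 5}  B7 = {0, 5, 6}  B8 = {0, 2, 6}
Tree: B1–B2, B2–B3, B3–B4, B4–B5, B5–B6, B6–B7, B7–B8
Each bag holds 3 vertices, so the decomposition has width 2, which upper-bounds the treewidth. For the lower bound, G contains the cycle 7–8–4–9–7, so G is not a forest; only forests have treewidth ≤ 1, hence tw(G) ≥ 2. Combining the bounds, tw(G) = 2.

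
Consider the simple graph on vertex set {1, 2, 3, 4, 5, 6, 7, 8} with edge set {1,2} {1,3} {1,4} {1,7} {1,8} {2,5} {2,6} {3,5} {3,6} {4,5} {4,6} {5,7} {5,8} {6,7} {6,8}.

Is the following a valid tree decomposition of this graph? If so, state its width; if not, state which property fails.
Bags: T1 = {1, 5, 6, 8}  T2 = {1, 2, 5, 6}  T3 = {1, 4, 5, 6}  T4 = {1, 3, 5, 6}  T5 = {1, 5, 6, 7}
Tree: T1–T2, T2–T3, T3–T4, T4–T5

Every vertex of G appears in some bag (union = {1, 2, 3, 4, 5, 6, 7, 8}); every edge is covered by a bag; and for each vertex v the set of bags containing v is connected in the bag tree. The decomposition is therefore valid. The largest bag has 4 vertices, so the width is 3.

Yes; width 3.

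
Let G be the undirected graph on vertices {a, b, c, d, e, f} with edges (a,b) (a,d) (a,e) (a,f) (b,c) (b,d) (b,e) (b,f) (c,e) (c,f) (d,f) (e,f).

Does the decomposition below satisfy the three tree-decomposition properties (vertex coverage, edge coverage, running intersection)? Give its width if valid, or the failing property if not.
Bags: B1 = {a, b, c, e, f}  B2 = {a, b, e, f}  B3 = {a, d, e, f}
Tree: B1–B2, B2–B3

No — edge (b,d) lies in no bag.

A tree decomposition must satisfy three properties: every vertex lies in some bag; for every edge, both endpoints lie together in some bag; and for every vertex, the bags containing it form a connected subtree. Here edge (b,d) lies in no bag, so the decomposition is invalid.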